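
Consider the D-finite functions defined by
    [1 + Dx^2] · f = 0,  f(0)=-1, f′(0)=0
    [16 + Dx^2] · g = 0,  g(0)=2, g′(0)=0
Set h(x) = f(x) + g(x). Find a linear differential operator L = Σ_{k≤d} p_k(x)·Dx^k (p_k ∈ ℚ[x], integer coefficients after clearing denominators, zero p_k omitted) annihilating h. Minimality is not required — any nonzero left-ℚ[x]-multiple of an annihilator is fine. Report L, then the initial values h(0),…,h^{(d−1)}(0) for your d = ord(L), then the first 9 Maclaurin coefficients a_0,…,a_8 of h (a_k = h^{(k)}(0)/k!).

f: a_k = -1, 0, 1/2, 0, -1/24, 0, 1/720, 0, -1/40320, …
g: a_k = 2, 0, -16, 0, 64/3, 0, -512/45, 0, 1024/315, …
L₀ := lclm(L_f,L_g); ord L₀ ≤ 2+2.
L = 16 + 17·Dx^2 + Dx^4  (order 4).
h: a_k = 1, 0, -31/2, 0, 511/24, 0, -8191/720, 0, 131071/40320, …
ICs: h(0) = 1, h′(0) = 0, h′′(0) = -31, h′′′(0) = 0.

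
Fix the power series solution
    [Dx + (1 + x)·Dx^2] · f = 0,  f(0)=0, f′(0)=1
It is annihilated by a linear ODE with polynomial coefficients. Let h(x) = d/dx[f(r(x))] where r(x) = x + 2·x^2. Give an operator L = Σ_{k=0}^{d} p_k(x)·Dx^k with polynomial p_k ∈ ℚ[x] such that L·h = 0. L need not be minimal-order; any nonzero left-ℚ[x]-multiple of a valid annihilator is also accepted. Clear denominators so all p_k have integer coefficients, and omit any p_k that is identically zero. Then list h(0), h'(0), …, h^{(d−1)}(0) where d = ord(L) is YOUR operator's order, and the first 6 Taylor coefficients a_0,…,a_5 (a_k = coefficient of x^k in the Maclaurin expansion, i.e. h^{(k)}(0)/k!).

f: a_k = 0, 1, -1/2, 1/3, -1/4, 1/5, …
h₀=f(r): pull back L_f along r ⇒ L₀.
Differentiate: ansatz ord ≤ ord L₀ ⇒ L.
L = (-3 + 4·x + 8·x^2) + (1 + 5·x + 6·x^2 + 8·x^3)·Dx  (order 1).
h: a_k = 1, 3, -5, -1, 11, -9, …
ICs: h(0) = 1.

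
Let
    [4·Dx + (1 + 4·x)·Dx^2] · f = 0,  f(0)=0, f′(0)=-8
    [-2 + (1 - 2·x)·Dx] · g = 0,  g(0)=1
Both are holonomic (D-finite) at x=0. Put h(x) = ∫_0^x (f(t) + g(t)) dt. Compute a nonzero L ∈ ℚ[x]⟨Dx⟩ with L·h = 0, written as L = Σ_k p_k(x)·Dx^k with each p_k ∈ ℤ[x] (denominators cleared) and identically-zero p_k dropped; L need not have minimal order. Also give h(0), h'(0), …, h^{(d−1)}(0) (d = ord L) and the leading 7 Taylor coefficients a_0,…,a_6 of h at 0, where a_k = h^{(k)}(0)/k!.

f: a_k = 0, -8, 16, -128/3, 128, -2048/5, 4096/3, …
g: a_k = 1, 2, 4, 8, 16, 32, 64, …
L₀ := lclm(L_f,L_g); ord L₀ ≤ 2+1.
h=∫h₀ ⇒ L = L₀·Dx.
L = (-28 - 16·x)·Dx^2 + (1 - 40·x - 32·x^2)·Dx^3 + (1 + 3·x - 6·x^2 - 8·x^3)·Dx^4  (order 4).
h: a_k = 0, 1, -3, 20/3, -26/3, 144/5, -944/15, …
ICs: h(0) = 0, h′(0) = 1, h′′(0) = -6, h′′′(0) = 40.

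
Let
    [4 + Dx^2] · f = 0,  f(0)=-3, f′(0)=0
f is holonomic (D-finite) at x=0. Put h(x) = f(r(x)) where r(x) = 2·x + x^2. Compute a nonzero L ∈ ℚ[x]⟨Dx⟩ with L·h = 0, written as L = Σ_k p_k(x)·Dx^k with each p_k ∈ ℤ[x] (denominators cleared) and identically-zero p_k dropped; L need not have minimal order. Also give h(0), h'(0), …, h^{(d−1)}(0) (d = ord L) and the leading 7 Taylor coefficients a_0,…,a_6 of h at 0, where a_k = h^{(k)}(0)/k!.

f: a_k = -3, 0, 6, 0, -2, 0, 4/15, …
f∘r: x↦r, Dx↦Dx/r' in L_f ⇒ L₀.
L = (16 + 48·x + 48·x^2 + 16·x^3) - Dx + (1 + x)·Dx^2  (order 2).
h: a_k = -3, 0, 24, 24, -26, -64, -464/15, …
ICs: h(0) = -3, h′(0) = 0.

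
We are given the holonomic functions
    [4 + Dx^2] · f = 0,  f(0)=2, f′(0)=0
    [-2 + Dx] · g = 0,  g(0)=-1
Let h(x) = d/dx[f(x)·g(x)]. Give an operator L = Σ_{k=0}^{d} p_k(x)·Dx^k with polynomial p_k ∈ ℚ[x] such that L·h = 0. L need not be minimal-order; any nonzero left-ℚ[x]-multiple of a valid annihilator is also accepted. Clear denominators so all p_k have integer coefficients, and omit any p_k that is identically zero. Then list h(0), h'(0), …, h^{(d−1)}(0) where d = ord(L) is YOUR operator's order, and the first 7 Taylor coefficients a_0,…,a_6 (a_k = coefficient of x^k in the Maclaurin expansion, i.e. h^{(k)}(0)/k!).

f: a_k = 2, 0, -4, 0, 4/3, 0, -8/45, …
g: a_k = -1, -2, -2, -4/3, -2/3, -4/15, -4/45, …
Sym-product of L_f,L_g gives L₀ (≤ ord 2).
h=h₀': d/dx-closure on L₀ ⇒ L.
L = 8 - 4·Dx + Dx^2  (order 2).
h: a_k = -4, 0, 16, 64/3, 32/3, 0, -128/45, …
ICs: h(0) = -4, h′(0) = 0.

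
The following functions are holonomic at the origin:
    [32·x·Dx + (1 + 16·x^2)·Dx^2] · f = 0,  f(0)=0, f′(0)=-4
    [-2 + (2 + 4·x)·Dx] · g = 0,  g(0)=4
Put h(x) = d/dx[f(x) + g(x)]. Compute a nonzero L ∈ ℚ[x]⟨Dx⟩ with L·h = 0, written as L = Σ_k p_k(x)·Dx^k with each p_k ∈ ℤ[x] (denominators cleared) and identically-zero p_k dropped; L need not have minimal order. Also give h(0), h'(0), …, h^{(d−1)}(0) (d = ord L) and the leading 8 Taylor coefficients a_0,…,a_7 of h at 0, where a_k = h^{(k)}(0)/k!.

f: a_k = 0, -4, 0, 64/3, 0, -1024/5, 0, 16384/7, …
g: a_k = 4, 4, -2, 2, -5/2, 7/2, -21/4, 33/4, …
h₀=f+g: left-lcm gives L₀, ord ≤ 3.
Differentiate: ansatz ord ≤ ord L₀ ⇒ L.
L = (-32 - 160·x + 1536·x^2 + 1536·x^3) + (-35 - 128·x + 1312·x^2 + 6144·x^3 + 5376·x^4)·Dx + (-1 + 30·x + 96·x^2 + 576·x^3 + 1792·x^4 + 1536·x^5)·Dx^2  (order 2).
h: a_k = 0, -4, 70, -10, -2013/2, -63/2, 65767/4, -429/4, …
ICs: h(0) = 0, h′(0) = -4.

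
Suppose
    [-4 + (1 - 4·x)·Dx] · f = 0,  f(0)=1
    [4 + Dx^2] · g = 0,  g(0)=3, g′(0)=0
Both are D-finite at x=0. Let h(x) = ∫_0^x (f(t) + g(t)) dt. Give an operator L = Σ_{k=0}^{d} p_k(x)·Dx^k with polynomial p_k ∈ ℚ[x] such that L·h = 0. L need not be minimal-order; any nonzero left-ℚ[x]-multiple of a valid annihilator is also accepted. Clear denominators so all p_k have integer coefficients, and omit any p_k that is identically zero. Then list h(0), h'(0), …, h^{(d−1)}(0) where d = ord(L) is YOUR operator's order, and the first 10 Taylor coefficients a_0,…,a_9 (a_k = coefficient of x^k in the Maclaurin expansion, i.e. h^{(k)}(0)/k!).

f: a_k = 1, 4, 16, 64, 256, 1024, 4096, 16384, 65536, 262144, …
g: a_k = 3, 0, -6, 0, 2, 0, -4/15, 0, 2/105, 0, …
Weyl lclm of L_f,L_g ⇒ L₀ (ord ≤ 3).
h=∫h₀ ⇒ L = L₀·Dx.
L = (400 - 128·x + 256·x^2)·Dx + (-36 + 176·x - 192·x^2 + 256·x^3)·Dx^2 + (100 - 32·x + 64·x^2)·Dx^3 + (-9 + 44·x - 48·x^2 + 64·x^3)·Dx^4  (order 4).
h: a_k = 0, 4, 2, 10/3, 16, 258/5, 512/3, 61436/105, 2048, 6881282/945, …
ICs: h(0) = 0, h′(0) = 4, h′′(0) = 4, h′′′(0) = 20.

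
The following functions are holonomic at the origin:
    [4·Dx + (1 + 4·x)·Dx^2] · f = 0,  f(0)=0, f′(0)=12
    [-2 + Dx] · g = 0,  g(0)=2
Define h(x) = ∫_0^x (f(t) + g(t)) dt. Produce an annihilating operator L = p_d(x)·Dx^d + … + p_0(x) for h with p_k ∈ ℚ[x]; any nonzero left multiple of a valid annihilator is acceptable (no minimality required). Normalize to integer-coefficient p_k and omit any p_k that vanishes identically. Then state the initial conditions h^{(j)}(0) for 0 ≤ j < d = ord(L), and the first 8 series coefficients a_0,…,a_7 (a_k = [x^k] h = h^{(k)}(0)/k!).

f: a_k = 0, 12, -24, 64, -192, 3072/5, -2048, 49152/7, …
g: a_k = 2, 4, 4, 8/3, 4/3, 8/15, 8/45, 16/315, …
L₀ := lclm(L_f,L_g); ord L₀ ≤ 2+1.
Integrate: L := L₀·Dx.
L = (-40 - 32·x)·Dx^2 + (14 - 16·x - 32·x^2)·Dx^3 + (3 + 16·x + 16·x^2)·Dx^4  (order 4).
h: a_k = 0, 2, 8, -20/3, 50/3, -572/15, 4612/45, -92152/315, …
ICs: h(0) = 0, h′(0) = 2, h′′(0) = 16, h′′′(0) = -40.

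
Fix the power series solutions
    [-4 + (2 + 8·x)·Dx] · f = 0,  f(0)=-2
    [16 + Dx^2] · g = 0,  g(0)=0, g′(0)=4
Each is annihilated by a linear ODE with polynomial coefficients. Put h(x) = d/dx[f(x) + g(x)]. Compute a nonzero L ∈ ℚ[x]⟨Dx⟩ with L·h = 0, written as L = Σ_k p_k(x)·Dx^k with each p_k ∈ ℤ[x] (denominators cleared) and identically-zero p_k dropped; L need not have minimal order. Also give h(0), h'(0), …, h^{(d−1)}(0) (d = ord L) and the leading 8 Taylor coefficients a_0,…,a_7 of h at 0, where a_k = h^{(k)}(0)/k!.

L = (-608 - 1024·x - 2048·x^2) + (-112 - 960·x - 3072·x^2 - 4096·x^3)·Dx + (-38 - 64·x - 128·x^2)·Dx^2 + (-7 - 60·x - 192·x^2 - 256·x^3)·Dx^3  (order 3).
h: a_k = 0, 8, -56, 80, -712/3, 1008, -167344/45, 13728, …
ICs: h(0) = 0, h′(0) = 8, h′′(0) = -112.

f: a_k = -2, -4, 4, -8, 20, -56, 168, -528, …
g: a_k = 0, 4, 0, -32/3, 0, 128/15, 0, -1024/315, …
Weyl lclm of L_f,L_g ⇒ L₀ (ord ≤ 3).
Differentiate: ansatz ord ≤ ord L₀ ⇒ L.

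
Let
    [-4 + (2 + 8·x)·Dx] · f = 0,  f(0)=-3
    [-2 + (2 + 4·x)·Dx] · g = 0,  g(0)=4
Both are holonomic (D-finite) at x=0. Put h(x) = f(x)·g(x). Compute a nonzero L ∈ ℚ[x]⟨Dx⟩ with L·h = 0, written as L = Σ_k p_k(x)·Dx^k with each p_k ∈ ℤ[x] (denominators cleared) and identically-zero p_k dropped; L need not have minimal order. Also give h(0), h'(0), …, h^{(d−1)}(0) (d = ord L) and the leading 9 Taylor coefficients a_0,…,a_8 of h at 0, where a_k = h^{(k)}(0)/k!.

L = (-3 - 8·x) + (1 + 6·x + 8·x^2)·Dx  (order 1).
h: a_k = -12, -36, 6, -18, 111/2, -351/2, 2271/4, -7497/4, 201543/32, …
ICs: h(0) = -12.

f: a_k = -3, -6, 6, -12, 30, -84, 252, -792, 2574, …
g: a_k = 4, 4, -2, 2, -5/2, 7/2, -21/4, 33/4, -429/32, …
L₀ := L_f ⊗_s L_g (sym. prod.), ord ≤ 1.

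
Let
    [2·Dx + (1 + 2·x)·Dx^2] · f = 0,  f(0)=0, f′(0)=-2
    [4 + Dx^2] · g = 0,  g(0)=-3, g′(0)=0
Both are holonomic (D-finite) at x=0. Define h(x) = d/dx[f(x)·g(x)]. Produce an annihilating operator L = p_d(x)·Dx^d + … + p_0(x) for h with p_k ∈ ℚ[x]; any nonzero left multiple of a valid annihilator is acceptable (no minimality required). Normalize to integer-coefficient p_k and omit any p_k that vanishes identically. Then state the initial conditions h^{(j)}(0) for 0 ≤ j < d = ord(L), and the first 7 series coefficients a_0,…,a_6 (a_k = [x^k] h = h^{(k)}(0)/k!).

f: a_k = 0, -2, 2, -8/3, 4, -32/5, 32/3, …
g: a_k = -3, 0, 6, 0, -2, 0, 4/15, …
f·g: L₀ = L_f ⊗_s L_g, ord ≤ 2·2.
Differentiate: ansatz ord ≤ ord L₀ ⇒ L.
L = (-400 - 1408·x - 2688·x^2 + 1536·x^3 + 11008·x^4 + 12288·x^5 + 4096·x^6) + (-192 - 512·x + 640·x^2 + 3840·x^3 + 5120·x^4 + 2048·x^5)·Dx + (-112 - 352·x - 224·x^2 + 2304·x^3 + 6272·x^4 + 6144·x^5 + 2048·x^6)·Dx^2 + (-48 - 128·x + 160·x^2 + 960·x^3 + 1280·x^4 + 512·x^5)·Dx^3 + (-3 + 112·x^2 + 480·x^3 + 880·x^4 + 768·x^5 + 256·x^6)·Dx^4  (order 4).
h: a_k = 6, -12, -12, 0, 36, -72, 744/5, …
ICs: h(0) = 6, h′(0) = -12, h′′(0) = -24, h′′′(0) = 0.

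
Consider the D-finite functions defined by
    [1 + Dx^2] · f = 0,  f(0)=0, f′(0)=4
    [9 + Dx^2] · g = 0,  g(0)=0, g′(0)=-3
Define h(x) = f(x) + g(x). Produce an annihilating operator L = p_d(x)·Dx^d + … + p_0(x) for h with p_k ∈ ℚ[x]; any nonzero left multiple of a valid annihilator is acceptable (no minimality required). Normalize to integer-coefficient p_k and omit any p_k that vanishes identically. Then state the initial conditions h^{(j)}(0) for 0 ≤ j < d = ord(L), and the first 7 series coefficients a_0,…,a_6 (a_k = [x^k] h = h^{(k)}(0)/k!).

L = 9 + 10·Dx^2 + Dx^4  (order 4).
h: a_k = 0, 1, 0, 23/6, 0, -239/120, 0, …
ICs: h(0) = 0, h′(0) = 1, h′′(0) = 0, h′′′(0) = 23.

f: a_k = 0, 4, 0, -2/3, 0, 1/30, 0, …
g: a_k = 0, -3, 0, 9/2, 0, -81/40, 0, …
L₀ := lclm(L_f,L_g); ord L₀ ≤ 2+2.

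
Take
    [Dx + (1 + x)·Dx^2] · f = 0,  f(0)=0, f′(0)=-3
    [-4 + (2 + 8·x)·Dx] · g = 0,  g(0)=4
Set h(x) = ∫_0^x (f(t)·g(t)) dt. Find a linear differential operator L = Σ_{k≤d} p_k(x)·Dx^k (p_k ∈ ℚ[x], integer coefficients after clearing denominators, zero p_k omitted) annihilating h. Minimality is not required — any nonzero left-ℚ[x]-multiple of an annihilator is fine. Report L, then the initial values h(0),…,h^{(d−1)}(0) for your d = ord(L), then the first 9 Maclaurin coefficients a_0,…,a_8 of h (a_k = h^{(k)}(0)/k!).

f: a_k = 0, -3, 3/2, -1, 3/4, -3/5, 1/2, -3/7, 3/8, …
g: a_k = 4, 8, -8, 16, -40, 112, -336, 1056, -3432, …
h₀=f·g: eliminate ⇒ L₀, order ≤ 2·1.
∫: right-multiply L₀ by Dx.
L = (10 + 4·x)·Dx + (-3 - 12·x)·Dx^2 + (1 + 9·x + 24·x^2 + 16·x^3)·Dx^3  (order 3).
h: a_k = 0, 0, -6, -6, 8, -13, 389/15, -2104/35, 10807/70, …
ICs: h(0) = 0, h′(0) = 0, h′′(0) = -12.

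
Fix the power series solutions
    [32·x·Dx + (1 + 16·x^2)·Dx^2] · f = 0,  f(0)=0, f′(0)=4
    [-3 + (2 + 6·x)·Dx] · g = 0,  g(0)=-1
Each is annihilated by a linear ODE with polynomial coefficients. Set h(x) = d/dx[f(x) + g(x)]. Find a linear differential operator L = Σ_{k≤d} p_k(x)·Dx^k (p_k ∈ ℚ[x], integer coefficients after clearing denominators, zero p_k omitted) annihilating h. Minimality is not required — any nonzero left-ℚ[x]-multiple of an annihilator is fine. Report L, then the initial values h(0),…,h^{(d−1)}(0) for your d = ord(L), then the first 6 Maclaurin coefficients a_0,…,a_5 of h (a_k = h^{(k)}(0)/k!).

f: a_k = 0, 4, 0, -64/3, 0, 1024/5, …
g: a_k = -1, -3/2, 9/8, -27/16, 405/128, -1701/256, …
Weyl lclm of L_f,L_g ⇒ L₀ (ord ≤ 3).
Derive L from L₀ (diff closure).
L = (-192 - 1440·x + 9216·x^2 + 13824·x^3) + (-155 - 768·x + 4128·x^2 + 36864·x^3 + 48384·x^4)·Dx + (-6 + 110·x + 576·x^2 + 2624·x^3 + 10752·x^4 + 13824·x^5)·Dx^2  (order 2).
h: a_k = 5/2, 9/4, -1105/16, 405/32, 253639/256, 45927/512, …
ICs: h(0) = 5/2, h′(0) = 9/4.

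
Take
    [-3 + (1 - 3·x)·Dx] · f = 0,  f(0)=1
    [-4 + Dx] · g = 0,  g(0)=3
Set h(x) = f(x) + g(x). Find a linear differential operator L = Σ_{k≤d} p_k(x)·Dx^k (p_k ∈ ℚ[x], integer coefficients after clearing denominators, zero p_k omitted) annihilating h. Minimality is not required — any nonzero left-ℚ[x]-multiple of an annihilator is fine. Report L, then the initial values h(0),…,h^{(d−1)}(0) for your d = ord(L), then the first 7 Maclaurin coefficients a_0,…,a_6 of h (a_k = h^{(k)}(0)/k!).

L = (-24 - 144·x) + (2 + 96·x - 144·x^2)·Dx + (1 - 15·x + 36·x^2)·Dx^2  (order 2).
h: a_k = 4, 15, 33, 59, 113, 1343/5, 11191/15, …
ICs: h(0) = 4, h′(0) = 15.

f: a_k = 1, 3, 9, 27, 81, 243, 729, …
g: a_k = 3, 12, 24, 32, 32, 128/5, 256/15, …
Sum ⇒ L₀ = lclm(L_f,L_g) in ℚ(x)⟨Dx⟩.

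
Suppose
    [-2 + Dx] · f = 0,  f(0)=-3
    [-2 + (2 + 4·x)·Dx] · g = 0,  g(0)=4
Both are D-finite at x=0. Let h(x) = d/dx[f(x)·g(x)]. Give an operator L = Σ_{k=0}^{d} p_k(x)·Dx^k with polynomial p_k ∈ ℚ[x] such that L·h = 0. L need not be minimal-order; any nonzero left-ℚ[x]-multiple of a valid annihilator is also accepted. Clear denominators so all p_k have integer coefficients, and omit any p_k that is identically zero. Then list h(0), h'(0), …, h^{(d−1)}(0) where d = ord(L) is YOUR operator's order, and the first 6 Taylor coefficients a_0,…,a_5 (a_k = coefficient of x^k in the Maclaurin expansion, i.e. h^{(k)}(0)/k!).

f: a_k = -3, -6, -6, -4, -2, -4/5, …
g: a_k = 4, 4, -2, 2, -5/2, 7/2, …
L₀ := L_f ⊗_s L_g (sym. prod.), ord ≤ 1.
h=h₀': d/dx-closure on L₀ ⇒ L.
L = (7 + 24·x + 16·x^2) + (-3 - 10·x - 8·x^2)·Dx  (order 1).
h: a_k = -36, -84, -102, -66, -107/2, 89/10, …
ICs: h(0) = -36.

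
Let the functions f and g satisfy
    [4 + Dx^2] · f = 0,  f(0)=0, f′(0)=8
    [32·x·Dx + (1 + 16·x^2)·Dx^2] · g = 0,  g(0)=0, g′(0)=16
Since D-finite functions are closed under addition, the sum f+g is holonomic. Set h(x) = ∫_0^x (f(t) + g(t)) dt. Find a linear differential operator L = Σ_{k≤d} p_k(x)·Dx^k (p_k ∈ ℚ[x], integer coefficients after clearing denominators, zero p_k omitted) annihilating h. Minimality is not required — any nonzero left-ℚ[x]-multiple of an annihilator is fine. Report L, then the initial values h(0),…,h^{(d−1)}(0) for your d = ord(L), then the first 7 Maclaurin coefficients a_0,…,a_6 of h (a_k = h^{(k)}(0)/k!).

L = (-6016·x + 102400·x^3 + 32768·x^5)·Dx^2 + (-28 + 1216·x^2 + 27648·x^4 + 16384·x^6)·Dx^3 + (-1504·x + 25600·x^3 + 8192·x^5)·Dx^4 + (-7 + 304·x^2 + 6912·x^4 + 4096·x^6)·Dx^5  (order 5).
h: a_k = 0, 0, 12, 0, -68/3, 0, 6152/45, …
ICs: h(0) = 0, h′(0) = 0, h′′(0) = 24, h′′′(0) = 0, h′′′′(0) = -544.

f: a_k = 0, 8, 0, -16/3, 0, 16/15, 0, …
g: a_k = 0, 16, 0, -256/3, 0, 4096/5, 0, …
Sum ⇒ L₀ = lclm(L_f,L_g) in ℚ(x)⟨Dx⟩.
Integrate: L := L₀·Dx.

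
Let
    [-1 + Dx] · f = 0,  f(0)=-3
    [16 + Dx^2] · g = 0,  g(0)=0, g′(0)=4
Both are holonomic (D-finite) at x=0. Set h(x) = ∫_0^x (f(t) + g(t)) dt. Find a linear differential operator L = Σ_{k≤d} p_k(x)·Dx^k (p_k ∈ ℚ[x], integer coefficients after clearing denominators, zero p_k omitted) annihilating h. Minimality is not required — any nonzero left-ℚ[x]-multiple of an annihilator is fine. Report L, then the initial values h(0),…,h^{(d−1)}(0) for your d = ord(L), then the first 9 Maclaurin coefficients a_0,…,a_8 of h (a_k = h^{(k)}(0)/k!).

f: a_k = -3, -3, -3/2, -1/2, -1/8, -1/40, -1/240, -1/1680, -1/13440, …
g: a_k = 0, 4, 0, -32/3, 0, 128/15, 0, -1024/315, 0, …
f+g: L₀ = lclm(L_f,L_g), ord ≤ 1+2.
Integrate: L := L₀·Dx.
L = -16·Dx + 16·Dx^2 - Dx^3 + Dx^4  (order 4).
h: a_k = 0, -3, 1/2, -1/2, -67/24, -1/40, 1021/720, -1/1680, -2341/5760, …
ICs: h(0) = 0, h′(0) = -3, h′′(0) = 1, h′′′(0) = -3.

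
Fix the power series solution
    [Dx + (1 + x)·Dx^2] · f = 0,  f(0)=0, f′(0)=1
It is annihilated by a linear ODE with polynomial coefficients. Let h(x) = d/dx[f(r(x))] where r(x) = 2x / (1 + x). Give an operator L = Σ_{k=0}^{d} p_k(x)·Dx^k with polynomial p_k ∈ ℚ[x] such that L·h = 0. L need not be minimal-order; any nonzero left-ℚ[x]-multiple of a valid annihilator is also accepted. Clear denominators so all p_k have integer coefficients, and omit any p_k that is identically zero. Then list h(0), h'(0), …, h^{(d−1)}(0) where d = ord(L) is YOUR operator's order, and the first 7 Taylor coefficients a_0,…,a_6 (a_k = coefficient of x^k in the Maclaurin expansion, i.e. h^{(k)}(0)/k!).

f: a_k = 0, 1, -1/2, 1/3, -1/4, 1/5, -1/6, …
L₀ from L_f via x↦r, Dx↦r'^{-1}Dx.
h=h₀': d/dx-closure on L₀ ⇒ L.
L = (4 + 6·x) + (1 + 4·x + 3·x^2)·Dx  (order 1).
h: a_k = 2, -8, 26, -80, 242, -728, 2186, …
ICs: h(0) = 2.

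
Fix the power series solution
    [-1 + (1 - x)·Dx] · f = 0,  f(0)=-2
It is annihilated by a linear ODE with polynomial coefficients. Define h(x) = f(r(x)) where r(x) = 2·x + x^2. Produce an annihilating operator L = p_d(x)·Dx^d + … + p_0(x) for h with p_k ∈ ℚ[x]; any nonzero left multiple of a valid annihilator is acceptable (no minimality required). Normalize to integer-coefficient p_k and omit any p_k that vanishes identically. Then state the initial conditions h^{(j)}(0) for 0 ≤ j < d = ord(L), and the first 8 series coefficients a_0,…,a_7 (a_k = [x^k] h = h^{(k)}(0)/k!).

L = (2 + 2·x) + (-1 + 2·x + x^2)·Dx  (order 1).
h: a_k = -2, -4, -10, -24, -58, -140, -338, -816, …
ICs: h(0) = -2.

f: a_k = -2, -2, -2, -2, -2, -2, -2, -2, …
Substitute x→r, Dx→(1/r')Dx; clear ⇒ L₀.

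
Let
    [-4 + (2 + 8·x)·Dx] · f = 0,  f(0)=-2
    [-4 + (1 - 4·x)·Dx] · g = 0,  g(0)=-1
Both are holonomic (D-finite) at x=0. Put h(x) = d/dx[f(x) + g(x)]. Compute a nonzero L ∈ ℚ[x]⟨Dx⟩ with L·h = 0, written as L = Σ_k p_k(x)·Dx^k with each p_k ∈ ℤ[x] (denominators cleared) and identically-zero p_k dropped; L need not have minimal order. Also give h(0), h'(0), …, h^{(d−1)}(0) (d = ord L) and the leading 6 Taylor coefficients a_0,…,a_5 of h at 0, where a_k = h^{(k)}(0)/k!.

f: a_k = -2, -4, 4, -8, 20, -56, …
g: a_k = -1, -4, -16, -64, -256, -1024, …
f+g: L₀ = lclm(L_f,L_g), ord ≤ 1+1.
Differentiate: ansatz ord ≤ ord L₀ ⇒ L.
L = (-144 - 192·x) + (-42 - 432·x - 672·x^2)·Dx + (5 + 12·x - 80·x^2 - 192·x^3)·Dx^2  (order 2).
h: a_k = -8, -24, -216, -944, -5400, -23568, …
ICs: h(0) = -8, h′(0) = -24.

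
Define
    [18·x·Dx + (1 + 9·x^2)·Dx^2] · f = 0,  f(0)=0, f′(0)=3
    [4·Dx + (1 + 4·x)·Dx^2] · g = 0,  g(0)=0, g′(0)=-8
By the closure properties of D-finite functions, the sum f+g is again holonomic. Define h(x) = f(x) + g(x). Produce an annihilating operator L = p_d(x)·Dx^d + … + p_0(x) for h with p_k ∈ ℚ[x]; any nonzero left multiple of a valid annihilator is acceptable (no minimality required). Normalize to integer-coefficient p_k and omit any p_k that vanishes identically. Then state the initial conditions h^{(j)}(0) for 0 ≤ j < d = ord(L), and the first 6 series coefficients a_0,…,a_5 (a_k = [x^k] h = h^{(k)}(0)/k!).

L = (-36 - 432·x + 972·x^2 + 1296·x^3)·Dx + (-25 - 72·x - 189·x^2 + 1944·x^3 + 2592·x^4)·Dx^2 + (-2 + x + 36·x^2 + 81·x^3 + 486·x^4 + 648·x^5)·Dx^3  (order 3).
h: a_k = 0, -5, 16, -155/3, 128, -361, …
ICs: h(0) = 0, h′(0) = -5, h′′(0) = 32.

f: a_k = 0, 3, 0, -9, 0, 243/5, …
g: a_k = 0, -8, 16, -128/3, 128, -2048/5, …
Weyl lclm of L_f,L_g ⇒ L₀ (ord ≤ 4).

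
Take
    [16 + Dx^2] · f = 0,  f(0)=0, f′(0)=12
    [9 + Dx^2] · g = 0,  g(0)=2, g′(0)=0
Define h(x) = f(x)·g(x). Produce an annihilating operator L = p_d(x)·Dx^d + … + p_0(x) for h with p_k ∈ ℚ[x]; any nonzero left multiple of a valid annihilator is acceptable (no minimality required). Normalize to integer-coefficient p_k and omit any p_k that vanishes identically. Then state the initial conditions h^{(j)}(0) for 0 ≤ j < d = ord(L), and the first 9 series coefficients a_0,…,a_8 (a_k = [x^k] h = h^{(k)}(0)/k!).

L = 49 + 50·Dx^2 + Dx^4  (order 4).
h: a_k = 0, 24, 0, -172, 0, 2101/5, 0, -102943/210, 0, …
ICs: h(0) = 0, h′(0) = 24, h′′(0) = 0, h′′′(0) = -1032.

f: a_k = 0, 12, 0, -32, 0, 128/5, 0, -1024/105, 0, …
g: a_k = 2, 0, -9, 0, 27/4, 0, -81/40, 0, 729/2240, …
L₀ := L_f ⊗_s L_g (sym. prod.), ord ≤ 4.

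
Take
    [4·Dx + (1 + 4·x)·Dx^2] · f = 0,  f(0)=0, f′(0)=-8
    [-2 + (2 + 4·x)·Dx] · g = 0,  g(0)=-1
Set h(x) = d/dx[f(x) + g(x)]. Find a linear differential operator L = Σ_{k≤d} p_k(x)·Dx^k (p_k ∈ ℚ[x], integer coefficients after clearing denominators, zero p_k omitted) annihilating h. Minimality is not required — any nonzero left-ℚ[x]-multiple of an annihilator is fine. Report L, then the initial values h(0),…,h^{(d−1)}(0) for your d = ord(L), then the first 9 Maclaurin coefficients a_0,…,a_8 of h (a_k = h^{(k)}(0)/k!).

L = (20 + 16·x) + (29 + 104·x + 80·x^2)·Dx + (3 + 22·x + 48·x^2 + 32·x^3)·Dx^2  (order 2).
h: a_k = -9, 33, -259/2, 1029/2, -16419/8, 65599/8, -524519/16, 2097581/16, -67115299/128, …
ICs: h(0) = -9, h′(0) = 33.

f: a_k = 0, -8, 16, -128/3, 128, -2048/5, 4096/3, -32768/7, 16384, …
g: a_k = -1, -1, 1/2, -1/2, 5/8, -7/8, 21/16, -33/16, 429/128, …
f+g: L₀ = lclm(L_f,L_g), ord ≤ 2+1.
h₀' ⇒ L via d/dx closure of L₀.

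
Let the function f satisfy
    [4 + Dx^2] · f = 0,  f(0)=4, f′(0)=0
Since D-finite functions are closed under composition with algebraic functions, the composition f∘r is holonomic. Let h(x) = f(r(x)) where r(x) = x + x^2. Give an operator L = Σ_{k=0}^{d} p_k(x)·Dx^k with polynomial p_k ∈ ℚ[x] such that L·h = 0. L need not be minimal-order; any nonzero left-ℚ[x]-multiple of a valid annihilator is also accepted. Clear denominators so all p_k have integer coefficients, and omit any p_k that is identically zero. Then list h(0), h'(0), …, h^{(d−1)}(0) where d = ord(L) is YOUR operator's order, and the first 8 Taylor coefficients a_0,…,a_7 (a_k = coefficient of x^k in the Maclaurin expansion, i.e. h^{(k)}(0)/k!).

L = (4 + 24·x + 48·x^2 + 32·x^3) - 2·Dx + (1 + 2·x)·Dx^2  (order 2).
h: a_k = 4, 0, -8, -16, -16/3, 32/3, 704/45, 128/15, …
ICs: h(0) = 4, h′(0) = 0.

f: a_k = 4, 0, -8, 0, 8/3, 0, -16/45, 0, …
h₀=f(r): pull back L_f along r ⇒ L₀.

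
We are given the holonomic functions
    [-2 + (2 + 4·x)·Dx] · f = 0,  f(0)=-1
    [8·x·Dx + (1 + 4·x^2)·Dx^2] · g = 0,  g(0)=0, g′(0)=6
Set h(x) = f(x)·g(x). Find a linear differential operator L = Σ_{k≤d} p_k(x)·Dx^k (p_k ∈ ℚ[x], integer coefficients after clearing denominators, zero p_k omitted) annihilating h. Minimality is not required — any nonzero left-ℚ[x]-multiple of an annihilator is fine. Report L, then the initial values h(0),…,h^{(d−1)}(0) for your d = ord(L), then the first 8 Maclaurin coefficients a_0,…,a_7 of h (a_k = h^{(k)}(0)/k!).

f: a_k = -1, -1, 1/2, -1/2, 5/8, -7/8, 21/16, -33/16, …
g: a_k = 0, 6, 0, -8, 0, 96/5, 0, -384/7, …
Product ⇒ symmetric product L₀, ord ≤ 2.
L = (3 - 8·x - 4·x^2) + (-2 + 4·x + 24·x^2 + 16·x^3)·Dx + (1 + 4·x + 8·x^2 + 16·x^3 + 16·x^4)·Dx^2  (order 2).
h: a_k = 0, -6, -6, 11, 5, -389/20, -409/20, 18853/280, …
ICs: h(0) = 0, h′(0) = -6.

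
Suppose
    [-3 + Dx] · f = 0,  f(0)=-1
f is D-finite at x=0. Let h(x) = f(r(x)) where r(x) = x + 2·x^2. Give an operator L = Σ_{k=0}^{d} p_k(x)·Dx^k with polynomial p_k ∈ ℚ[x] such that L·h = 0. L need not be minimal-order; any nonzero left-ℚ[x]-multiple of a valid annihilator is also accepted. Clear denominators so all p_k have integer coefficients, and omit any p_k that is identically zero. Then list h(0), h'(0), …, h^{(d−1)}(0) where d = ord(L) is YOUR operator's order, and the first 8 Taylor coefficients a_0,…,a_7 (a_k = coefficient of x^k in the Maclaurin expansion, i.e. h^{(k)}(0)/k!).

L = (-3 - 12·x) + Dx  (order 1).
h: a_k = -1, -3, -21/2, -45/2, -387/8, -3321/40, -11061/80, -112887/560, …
ICs: h(0) = -1.

f: a_k = -1, -3, -9/2, -9/2, -27/8, -81/40, -81/80, -243/560, …
Substitute x→r, Dx→(1/r')Dx; clear ⇒ L₀.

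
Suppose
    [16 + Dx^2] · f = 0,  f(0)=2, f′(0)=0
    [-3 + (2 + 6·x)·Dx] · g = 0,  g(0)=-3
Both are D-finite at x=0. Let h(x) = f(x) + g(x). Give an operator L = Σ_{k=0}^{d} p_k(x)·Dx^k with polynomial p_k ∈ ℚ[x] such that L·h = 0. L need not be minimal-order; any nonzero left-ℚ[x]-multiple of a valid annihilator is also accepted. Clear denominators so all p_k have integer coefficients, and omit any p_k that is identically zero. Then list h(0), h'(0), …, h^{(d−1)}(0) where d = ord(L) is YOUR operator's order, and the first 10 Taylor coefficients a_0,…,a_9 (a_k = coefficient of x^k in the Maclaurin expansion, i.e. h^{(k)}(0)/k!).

f: a_k = 2, 0, -16, 0, 64/3, 0, -512/45, 0, 1024/315, 0, …
g: a_k = -3, -9/2, 27/8, -81/16, 1215/128, -5103/256, 45927/1024, -216513/2048, 8444007/32768, -42220035/65536, …
Weyl lclm of L_f,L_g ⇒ L₀ (ord ≤ 3).
L = (-4368 - 18432·x - 27648·x^2) + (1760 + 17568·x + 55296·x^2 + 55296·x^3)·Dx + (-273 - 1152·x - 1728·x^2)·Dx^2 + (110 + 1098·x + 3456·x^2 + 3456·x^3)·Dx^3  (order 3).
h: a_k = -1, -9/2, -101/8, -81/16, 11837/384, -5103/256, 1542427/46080, -216513/2048, 2693416637/10321920, -42220035/65536, …
ICs: h(0) = -1, h′(0) = -9/2, h′′(0) = -101/4.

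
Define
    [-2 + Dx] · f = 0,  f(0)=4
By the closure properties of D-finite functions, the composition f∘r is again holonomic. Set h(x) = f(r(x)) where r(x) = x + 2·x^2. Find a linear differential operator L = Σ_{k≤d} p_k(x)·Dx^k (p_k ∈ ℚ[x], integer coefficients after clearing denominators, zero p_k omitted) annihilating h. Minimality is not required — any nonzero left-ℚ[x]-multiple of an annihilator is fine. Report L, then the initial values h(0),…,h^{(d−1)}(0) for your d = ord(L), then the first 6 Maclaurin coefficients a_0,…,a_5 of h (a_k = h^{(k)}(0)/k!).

f: a_k = 4, 8, 8, 16/3, 8/3, 16/15, …
Change of var in L_f (x↦r) gives L₀.
L = (-2 - 8·x) + Dx  (order 1).
h: a_k = 4, 8, 24, 112/3, 200/3, 432/5, …
ICs: h(0) = 4.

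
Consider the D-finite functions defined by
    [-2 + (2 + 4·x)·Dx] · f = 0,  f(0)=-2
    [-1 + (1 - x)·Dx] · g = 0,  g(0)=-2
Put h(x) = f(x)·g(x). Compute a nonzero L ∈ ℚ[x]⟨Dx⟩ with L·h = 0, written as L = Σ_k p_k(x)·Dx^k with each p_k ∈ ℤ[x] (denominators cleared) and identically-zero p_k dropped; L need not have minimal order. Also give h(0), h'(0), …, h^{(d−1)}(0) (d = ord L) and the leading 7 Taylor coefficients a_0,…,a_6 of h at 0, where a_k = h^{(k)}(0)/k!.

L = (2 + x) + (-1 - x + 2·x^2)·Dx  (order 1).
h: a_k = 4, 8, 6, 8, 11/2, 9, 15/4, …
ICs: h(0) = 4.

f: a_k = -2, -2, 1, -1, 5/4, -7/4, 21/8, …
g: a_k = -2, -2, -2, -2, -2, -2, -2, …
Sym-product of L_f,L_g gives L₀ (≤ ord 1).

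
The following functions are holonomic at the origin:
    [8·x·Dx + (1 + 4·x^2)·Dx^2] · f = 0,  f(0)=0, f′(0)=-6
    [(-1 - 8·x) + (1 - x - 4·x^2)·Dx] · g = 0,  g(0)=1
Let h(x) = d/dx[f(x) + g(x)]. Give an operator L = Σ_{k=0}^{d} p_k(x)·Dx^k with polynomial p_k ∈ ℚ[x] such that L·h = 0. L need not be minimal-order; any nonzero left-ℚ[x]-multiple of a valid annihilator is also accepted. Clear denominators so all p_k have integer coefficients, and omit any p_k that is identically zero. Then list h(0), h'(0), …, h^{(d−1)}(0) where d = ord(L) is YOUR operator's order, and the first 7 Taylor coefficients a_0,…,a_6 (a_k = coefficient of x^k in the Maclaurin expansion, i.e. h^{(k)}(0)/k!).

f: a_k = 0, -6, 0, 8, 0, -96/5, 0, …
g: a_k = 1, 1, 5, 9, 29, 65, 181, …
h₀=f+g: left-lcm gives L₀, ord ≤ 3.
h₀' ⇒ L via d/dx closure of L₀.
L = (40 - 160·x - 2272·x^2 - 4608·x^3 - 16896·x^4 - 6144·x^6) + (-31 - 264·x - 364·x^2 - 2208·x^3 - 4160·x^4 - 12800·x^5 - 768·x^6 - 6144·x^7)·Dx + (5 + 11·x + 80·x^2 - 116·x^3 - 80·x^4 - 704·x^5 - 1536·x^6 - 256·x^7 - 1024·x^8)·Dx^2  (order 2).
h: a_k = -5, 10, 51, 116, 229, 1086, 3471, …
ICs: h(0) = -5, h′(0) = 10.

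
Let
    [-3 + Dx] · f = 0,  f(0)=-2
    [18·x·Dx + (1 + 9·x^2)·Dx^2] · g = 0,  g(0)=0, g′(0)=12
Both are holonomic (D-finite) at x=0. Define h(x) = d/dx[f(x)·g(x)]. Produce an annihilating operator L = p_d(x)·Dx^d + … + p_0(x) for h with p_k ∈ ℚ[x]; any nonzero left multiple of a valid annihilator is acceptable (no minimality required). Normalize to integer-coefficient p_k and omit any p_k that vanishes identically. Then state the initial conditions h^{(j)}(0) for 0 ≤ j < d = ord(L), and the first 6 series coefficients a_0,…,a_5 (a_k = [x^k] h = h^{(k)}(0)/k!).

f: a_k = -2, -6, -9, -9, -27/4, -81/20, …
g: a_k = 0, 12, 0, -36, 0, 972/5, …
Sym-product of L_f,L_g gives L₀ (≤ ord 2).
Differentiate: ansatz ord ≤ ord L₀ ⇒ L.
L = (9 + 135·x - 243·x^2 + 243·x^3) + (-54·x + 108·x^2 - 162·x^3)·Dx + (-1 + 3·x - 9·x^2 + 27·x^3)·Dx^2  (order 2).
h: a_k = -24, -144, -108, 432, -729, -5346, …
ICs: h(0) = -24, h′(0) = -144.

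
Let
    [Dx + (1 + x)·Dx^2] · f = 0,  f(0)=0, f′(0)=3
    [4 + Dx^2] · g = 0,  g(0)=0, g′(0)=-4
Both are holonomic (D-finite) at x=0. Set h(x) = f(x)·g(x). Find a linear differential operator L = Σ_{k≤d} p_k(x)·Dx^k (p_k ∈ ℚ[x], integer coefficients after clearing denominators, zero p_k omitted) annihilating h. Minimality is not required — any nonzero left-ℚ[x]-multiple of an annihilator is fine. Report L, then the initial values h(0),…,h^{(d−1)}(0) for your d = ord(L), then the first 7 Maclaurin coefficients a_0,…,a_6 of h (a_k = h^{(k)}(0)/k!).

f: a_k = 0, 3, -3/2, 1, -3/4, 3/5, -1/2, …
g: a_k = 0, -4, 0, 8/3, 0, -8/15, 0, …
Product ⇒ symmetric product L₀, ord ≤ 4.
L = (168 + 864·x + 1456·x^2 + 1024·x^3 + 256·x^4) + (112 + 368·x + 384·x^2 + 128·x^3)·Dx + (102 + 464·x + 744·x^2 + 512·x^3 + 128·x^4)·Dx^2 + (28 + 92·x + 96·x^2 + 32·x^3)·Dx^3 + (15 + 62·x + 95·x^2 + 64·x^3 + 16·x^4)·Dx^4  (order 4).
h: a_k = 0, 0, -12, 6, 4, -1, -4/3, …
ICs: h(0) = 0, h′(0) = 0, h′′(0) = -24, h′′′(0) = 36.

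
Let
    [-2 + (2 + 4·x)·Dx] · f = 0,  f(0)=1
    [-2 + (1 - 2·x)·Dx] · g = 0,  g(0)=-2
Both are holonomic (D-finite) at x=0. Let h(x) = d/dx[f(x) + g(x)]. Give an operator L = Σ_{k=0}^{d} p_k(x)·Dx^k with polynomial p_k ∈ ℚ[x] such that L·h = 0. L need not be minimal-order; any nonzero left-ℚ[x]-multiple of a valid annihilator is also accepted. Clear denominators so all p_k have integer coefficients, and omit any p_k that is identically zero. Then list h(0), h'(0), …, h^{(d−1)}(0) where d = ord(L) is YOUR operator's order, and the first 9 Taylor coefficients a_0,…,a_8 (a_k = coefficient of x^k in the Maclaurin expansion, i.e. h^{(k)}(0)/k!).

f: a_k = 1, 1, -1/2, 1/2, -5/8, 7/8, -21/16, 33/16, -429/128, …
g: a_k = -2, -4, -8, -16, -32, -64, -128, -256, -512, …
Sum ⇒ L₀ = lclm(L_f,L_g) in ℚ(x)⟨Dx⟩.
Derive L from L₀ (diff closure).
L = (-36 - 24·x) + (-21 - 108·x - 84·x^2)·Dx + (5 + 6·x - 20·x^2 - 24·x^3)·Dx^2  (order 2).
h: a_k = -3, -17, -93/2, -261/2, -2525/8, -6207/8, -28441/16, -65965/16, -1173213/128, …
ICs: h(0) = -3, h′(0) = -17.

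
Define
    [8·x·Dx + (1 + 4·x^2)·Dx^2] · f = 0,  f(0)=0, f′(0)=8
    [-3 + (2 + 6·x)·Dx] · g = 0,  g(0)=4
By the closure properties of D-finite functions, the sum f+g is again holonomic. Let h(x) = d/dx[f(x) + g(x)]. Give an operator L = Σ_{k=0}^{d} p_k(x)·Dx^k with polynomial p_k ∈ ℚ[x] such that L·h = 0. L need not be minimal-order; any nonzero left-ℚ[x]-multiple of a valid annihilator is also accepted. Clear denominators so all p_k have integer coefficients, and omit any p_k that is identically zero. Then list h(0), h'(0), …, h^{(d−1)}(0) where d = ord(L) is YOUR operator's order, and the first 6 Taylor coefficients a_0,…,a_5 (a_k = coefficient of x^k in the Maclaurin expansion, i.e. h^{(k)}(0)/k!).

L = (-48 - 360·x + 576·x^2 + 864·x^3) + (-59 - 192·x - 120·x^2 + 2304·x^3 + 3024·x^4)·Dx + (-6 + 14·x + 144·x^2 + 272·x^3 + 672·x^4 + 864·x^5)·Dx^2  (order 2).
h: a_k = 14, -9, -47/4, -405/8, 16697/64, -45927/128, …
ICs: h(0) = 14, h′(0) = -9.

f: a_k = 0, 8, 0, -32/3, 0, 128/5, …
g: a_k = 4, 6, -9/2, 27/4, -405/32, 1701/64, …
h₀=f+g: left-lcm gives L₀, ord ≤ 3.
h₀' ⇒ L via d/dx closure of L₀.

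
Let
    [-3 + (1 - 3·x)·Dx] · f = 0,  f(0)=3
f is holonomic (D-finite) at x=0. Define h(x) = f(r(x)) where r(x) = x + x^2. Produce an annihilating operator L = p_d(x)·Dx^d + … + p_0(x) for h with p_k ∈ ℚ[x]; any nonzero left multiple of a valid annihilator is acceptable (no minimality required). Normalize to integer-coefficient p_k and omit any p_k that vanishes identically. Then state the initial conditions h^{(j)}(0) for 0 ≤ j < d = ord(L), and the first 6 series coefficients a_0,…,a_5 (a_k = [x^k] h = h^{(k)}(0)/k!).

L = (3 + 6·x) + (-1 + 3·x + 3·x^2)·Dx  (order 1).
h: a_k = 3, 9, 36, 135, 513, 1944, …
ICs: h(0) = 3.

f: a_k = 3, 9, 27, 81, 243, 729, …
f∘r: x↦r, Dx↦Dx/r' in L_f ⇒ L₀.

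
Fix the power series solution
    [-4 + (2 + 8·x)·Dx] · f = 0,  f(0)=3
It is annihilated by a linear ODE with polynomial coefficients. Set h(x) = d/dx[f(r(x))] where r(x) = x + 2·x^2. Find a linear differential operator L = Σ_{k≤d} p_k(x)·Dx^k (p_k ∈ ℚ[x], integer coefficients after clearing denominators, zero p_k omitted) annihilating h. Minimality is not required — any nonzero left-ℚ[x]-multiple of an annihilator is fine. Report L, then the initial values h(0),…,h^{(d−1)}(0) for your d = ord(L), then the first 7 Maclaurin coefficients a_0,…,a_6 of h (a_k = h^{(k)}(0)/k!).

f: a_k = 3, 6, -6, 12, -30, 84, -252, …
h₀=f(r): pull back L_f along r ⇒ L₀.
h₀' ⇒ L via d/dx closure of L₀.
L = 2 + (-1 - 8·x - 24·x^2 - 32·x^3)·Dx  (order 1).
h: a_k = 6, 12, -36, 72, -60, -216, 1176, …
ICs: h(0) = 6.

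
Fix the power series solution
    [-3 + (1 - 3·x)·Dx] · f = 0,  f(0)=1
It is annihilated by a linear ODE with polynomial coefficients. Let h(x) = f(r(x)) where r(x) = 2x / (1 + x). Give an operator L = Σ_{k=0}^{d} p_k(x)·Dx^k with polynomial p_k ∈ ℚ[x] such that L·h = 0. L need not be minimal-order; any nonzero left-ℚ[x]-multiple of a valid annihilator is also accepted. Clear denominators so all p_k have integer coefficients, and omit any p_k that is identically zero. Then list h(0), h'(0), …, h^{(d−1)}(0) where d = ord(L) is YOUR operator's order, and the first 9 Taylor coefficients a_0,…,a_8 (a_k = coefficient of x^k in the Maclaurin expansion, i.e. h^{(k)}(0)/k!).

f: a_k = 1, 3, 9, 27, 81, 243, 729, 2187, 6561, …
Substitute x→r, Dx→(1/r')Dx; clear ⇒ L₀.
L = 6 + (-1 + 4·x + 5·x^2)·Dx  (order 1).
h: a_k = 1, 6, 30, 150, 750, 3750, 18750, 93750, 468750, …
ICs: h(0) = 1.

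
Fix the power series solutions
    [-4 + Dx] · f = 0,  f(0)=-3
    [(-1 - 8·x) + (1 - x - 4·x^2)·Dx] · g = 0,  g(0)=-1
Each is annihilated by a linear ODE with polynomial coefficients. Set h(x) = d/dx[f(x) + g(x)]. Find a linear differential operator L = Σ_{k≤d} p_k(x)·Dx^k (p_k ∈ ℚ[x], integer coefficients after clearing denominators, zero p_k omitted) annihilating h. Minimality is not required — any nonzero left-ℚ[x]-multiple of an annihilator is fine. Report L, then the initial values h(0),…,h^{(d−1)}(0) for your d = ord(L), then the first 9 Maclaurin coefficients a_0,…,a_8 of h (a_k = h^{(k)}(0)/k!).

L = (28 + 848·x + 896·x^2 + 4608·x^3 + 3072·x^4) + (-19 - 192·x - 472·x^2 - 1152·x^3 + 640·x^4 + 1024·x^5)·Dx + (3 - 5·x + 62·x^2 - 352·x^4 - 256·x^5)·Dx^2  (order 2).
h: a_k = -13, -58, -123, -244, -453, -5942/5, -47329/15, -982696/105, -2769953/105, …
ICs: h(0) = -13, h′(0) = -58.

f: a_k = -3, -12, -24, -32, -32, -128/5, -256/15, -1024/105, -512/105, …
g: a_k = -1, -1, -5, -9, -29, -65, -181, -441, -1165, …
h₀=f+g: left-lcm gives L₀, ord ≤ 2.
h=h₀': d/dx-closure on L₀ ⇒ L.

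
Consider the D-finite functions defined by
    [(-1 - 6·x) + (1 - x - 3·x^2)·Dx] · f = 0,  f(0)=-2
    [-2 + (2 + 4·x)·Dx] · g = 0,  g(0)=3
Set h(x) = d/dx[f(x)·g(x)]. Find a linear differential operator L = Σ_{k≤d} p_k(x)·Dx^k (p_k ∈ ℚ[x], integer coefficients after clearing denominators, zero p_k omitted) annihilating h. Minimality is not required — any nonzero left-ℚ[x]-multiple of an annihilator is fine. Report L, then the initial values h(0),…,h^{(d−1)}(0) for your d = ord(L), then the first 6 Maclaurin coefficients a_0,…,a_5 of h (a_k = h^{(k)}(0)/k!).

L = (9 + 66·x + 165·x^2 + 210·x^3 + 135·x^4) + (-2 - 9·x - 6·x^2 + 38·x^3 + 87·x^4 + 54·x^5)·Dx  (order 1).
h: a_k = -12, -54, -198, -573, -3465/2, -18441/4, …
ICs: h(0) = -12.

f: a_k = -2, -2, -8, -14, -38, -80, …
g: a_k = 3, 3, -3/2, 3/2, -15/8, 21/8, …
f·g: L₀ = L_f ⊗_s L_g, ord ≤ 1·1.
h₀' ⇒ L via d/dx closure of L₀.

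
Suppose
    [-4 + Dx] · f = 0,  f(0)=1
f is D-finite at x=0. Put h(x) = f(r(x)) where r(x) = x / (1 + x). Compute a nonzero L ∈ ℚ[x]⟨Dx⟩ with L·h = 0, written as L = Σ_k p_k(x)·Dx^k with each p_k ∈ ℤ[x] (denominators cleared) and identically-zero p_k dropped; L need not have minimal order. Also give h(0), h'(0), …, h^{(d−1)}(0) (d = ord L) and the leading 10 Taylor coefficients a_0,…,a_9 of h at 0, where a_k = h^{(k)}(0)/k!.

L = -4 + (1 + 2·x + x^2)·Dx  (order 1).
h: a_k = 1, 4, 4, -4/3, -4/3, 28/15, -44/45, -68/315, 316/315, -3316/2835, …
ICs: h(0) = 1.

f: a_k = 1, 4, 8, 32/3, 32/3, 128/15, 256/45, 1024/315, 512/315, 2048/2835, …
f∘r: x↦r, Dx↦Dx/r' in L_f ⇒ L₀.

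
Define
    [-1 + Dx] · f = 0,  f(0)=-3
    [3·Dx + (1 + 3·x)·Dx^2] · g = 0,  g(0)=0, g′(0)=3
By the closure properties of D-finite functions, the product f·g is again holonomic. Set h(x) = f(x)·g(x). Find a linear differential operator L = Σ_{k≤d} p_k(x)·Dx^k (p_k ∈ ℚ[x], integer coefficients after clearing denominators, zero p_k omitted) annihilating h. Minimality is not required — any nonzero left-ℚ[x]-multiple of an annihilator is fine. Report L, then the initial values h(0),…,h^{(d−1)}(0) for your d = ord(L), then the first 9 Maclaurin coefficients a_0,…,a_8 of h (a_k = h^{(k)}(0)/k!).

f: a_k = -3, -3, -3/2, -1/2, -1/8, -1/40, -1/240, -1/1680, -1/13440, …
g: a_k = 0, 3, -9/2, 9, -81/4, 243/5, -243/2, 2187/7, -6561/8, …
h₀=f·g: eliminate ⇒ L₀, order ≤ 1·2.
L = (-2 + 3·x) + (1 - 6·x)·Dx + (1 + 3·x)·Dx^2  (order 2).
h: a_k = 0, -9, 9/2, -18, 39, -3867/40, 3921/16, -44561/70, 134669/80, …
ICs: h(0) = 0, h′(0) = -9.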